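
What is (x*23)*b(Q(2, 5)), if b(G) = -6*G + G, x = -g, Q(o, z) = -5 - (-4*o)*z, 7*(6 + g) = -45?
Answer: -50025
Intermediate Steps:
g = -87/7 (g = -6 + (1/7)*(-45) = -6 - 45/7 = -87/7 ≈ -12.429)
Q(o, z) = -5 + 4*o*z (Q(o, z) = -5 - (-4)*o*z = -5 + 4*o*z)
x = 87/7 (x = -1*(-87/7) = 87/7 ≈ 12.429)
b(G) = -5*G
(x*23)*b(Q(2, 5)) = ((87/7)*23)*(-5*(-5 + 4*2*5)) = 2001*(-5*(-5 + 40))/7 = 2001*(-5*35)/7 = (2001/7)*(-175) = -50025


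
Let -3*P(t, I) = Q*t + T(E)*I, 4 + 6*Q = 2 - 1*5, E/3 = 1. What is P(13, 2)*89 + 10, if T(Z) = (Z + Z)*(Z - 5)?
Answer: 21095/18 ≈ 1171.9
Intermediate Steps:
E = 3 (E = 3*1 = 3)
T(Z) = 2*Z*(-5 + Z) (T(Z) = (2*Z)*(-5 + Z) = 2*Z*(-5 + Z))
Q = -7/6 (Q = -⅔ + (2 - 1*5)/6 = -⅔ + (2 - 5)/6 = -⅔ + (⅙)*(-3) = -⅔ - ½ = -7/6 ≈ -1.1667)
P(t, I) = 4*I + 7*t/18 (P(t, I) = -(-7*t/6 + (2*3*(-5 + 3))*I)/3 = -(-7*t/6 + (2*3*(-2))*I)/3 = -(-7*t/6 - 12*I)/3 = -(-12*I - 7*t/6)/3 = 4*I + 7*t/18)
P(13, 2)*89 + 10 = (4*2 + (7/18)*13)*89 + 10 = (8 + 91/18)*89 + 10 = (235/18)*89 + 10 = 20915/18 + 10 = 21095/18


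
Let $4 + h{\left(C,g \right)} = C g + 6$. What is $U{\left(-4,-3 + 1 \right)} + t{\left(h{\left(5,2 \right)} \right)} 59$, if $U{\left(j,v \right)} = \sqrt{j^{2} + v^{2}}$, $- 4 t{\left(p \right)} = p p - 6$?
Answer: $- \frac{4071}{2} + 2 \sqrt{5} \approx -2031.0$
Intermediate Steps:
$h{\left(C,g \right)} = 2 + C g$ ($h{\left(C,g \right)} = -4 + \left(C g + 6\right) = -4 + \left(6 + C g\right) = 2 + C g$)
$t{\left(p \right)} = \frac{3}{2} - \frac{p^{2}}{4}$ ($t{\left(p \right)} = - \frac{p p - 6}{4} = - \frac{p^{2} - 6}{4} = - \frac{-6 + p^{2}}{4} = \frac{3}{2} - \frac{p^{2}}{4}$)
$U{\left(-4,-3 + 1 \right)} + t{\left(h{\left(5,2 \right)} \right)} 59 = \sqrt{\left(-4\right)^{2} + \left(-3 + 1\right)^{2}} + \left(\frac{3}{2} - \frac{\left(2 + 5 \cdot 2\right)^{2}}{4}\right) 59 = \sqrt{16 + \left(-2\right)^{2}} + \left(\frac{3}{2} - \frac{\left(2 + 10\right)^{2}}{4}\right) 59 = \sqrt{16 + 4} + \left(\frac{3}{2} - \frac{12^{2}}{4}\right) 59 = \sqrt{20} + \left(\frac{3}{2} - 36\right) 59 = 2 \sqrt{5} + \left(\frac{3}{2} - 36\right) 59 = 2 \sqrt{5} - \frac{4071}{2} = - \frac{4071}{2} + 2 \sqrt{5}$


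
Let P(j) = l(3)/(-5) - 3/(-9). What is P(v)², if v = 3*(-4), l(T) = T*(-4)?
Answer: 1681/225 ≈ 7.4711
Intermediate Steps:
l(T) = -4*T
v = -12
P(j) = 41/15 (P(j) = -4*3/(-5) - 3/(-9) = -12*(-⅕) - 3*(-⅑) = 12/5 + ⅓ = 41/15)
P(v)² = (41/15)² = 1681/225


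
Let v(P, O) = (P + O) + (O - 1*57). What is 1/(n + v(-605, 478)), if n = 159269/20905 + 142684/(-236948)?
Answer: 33468905/10074693624 ≈ 0.0033221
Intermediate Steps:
v(P, O) = -57 + P + 2*O (v(P, O) = (O + P) + (O - 57) = (O + P) + (-57 + O) = -57 + P + 2*O)
n = 234835554/33468905 (n = 159269*(1/20905) + 142684*(-1/236948) = 159269/20905 - 35671/59237 = 234835554/33468905 ≈ 7.0165)
1/(n + v(-605, 478)) = 1/(234835554/33468905 + (-57 - 605 + 2*478)) = 1/(234835554/33468905 + (-57 - 605 + 956)) = 1/(234835554/33468905 + 294) = 1/(10074693624/33468905) = 33468905/10074693624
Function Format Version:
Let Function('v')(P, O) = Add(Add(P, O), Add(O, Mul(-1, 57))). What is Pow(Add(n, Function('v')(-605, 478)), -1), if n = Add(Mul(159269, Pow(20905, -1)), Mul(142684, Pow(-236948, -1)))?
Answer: Rational(33468905, 10074693624) ≈ 0.0033221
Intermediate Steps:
Function('v')(P, O) = Add(-57, P, Mul(2, O)) (Function('v')(P, O) = Add(Add(O, P), Add(O, -57)) = Add(Add(O, P), Add(-57, O)) = Add(-57, P, Mul(2, O)))
n = Rational(234835554, 33468905) (n = Add(Mul(159269, Rational(1, 20905)), Mul(142684, Rational(-1, 236948))) = Add(Rational(159269, 20905), Rational(-35671, 59237)) = Rational(234835554, 33468905) ≈ 7.0165)
Pow(Add(n, Function('v')(-605, 478)), -1) = Pow(Add(Rational(234835554, 33468905), Add(-57, -605, Mul(2, 478))), -1) = Pow(Add(Rational(234835554, 33468905), Add(-57, -605, 956)), -1) = Pow(Add(Rational(234835554, 33468905), 294), -1) = Pow(Rational(10074693624, 33468905), -1) = Rational(33468905, 10074693624)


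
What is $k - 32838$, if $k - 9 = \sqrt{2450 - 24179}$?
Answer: $-32829 + i \sqrt{21729} \approx -32829.0 + 147.41 i$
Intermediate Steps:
$k = 9 + i \sqrt{21729}$ ($k = 9 + \sqrt{2450 - 24179} = 9 + \sqrt{-21729} = 9 + i \sqrt{21729} \approx 9.0 + 147.41 i$)
$k - 32838 = \left(9 + i \sqrt{21729}\right) - 32838 = -32829 + i \sqrt{21729}$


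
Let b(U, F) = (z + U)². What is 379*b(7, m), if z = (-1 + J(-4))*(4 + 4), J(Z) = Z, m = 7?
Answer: 412731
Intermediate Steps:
z = -40 (z = (-1 - 4)*(4 + 4) = -5*8 = -40)
b(U, F) = (-40 + U)²
379*b(7, m) = 379*(-40 + 7)² = 379*(-33)² = 379*1089 = 412731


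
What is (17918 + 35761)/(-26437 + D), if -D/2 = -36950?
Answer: 17893/15821 ≈ 1.1310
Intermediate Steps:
D = 73900 (D = -2*(-36950) = 73900)
(17918 + 35761)/(-26437 + D) = (17918 + 35761)/(-26437 + 73900) = 53679/47463 = 53679*(1/47463) = 17893/15821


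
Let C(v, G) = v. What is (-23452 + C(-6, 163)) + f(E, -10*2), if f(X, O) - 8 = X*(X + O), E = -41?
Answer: -20949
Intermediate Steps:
f(X, O) = 8 + X*(O + X) (f(X, O) = 8 + X*(X + O) = 8 + X*(O + X))
(-23452 + C(-6, 163)) + f(E, -10*2) = (-23452 - 6) + (8 + (-41)**2 - 10*2*(-41)) = -23458 + (8 + 1681 - 20*(-41)) = -23458 + (8 + 1681 + 820) = -23458 + 2509 = -20949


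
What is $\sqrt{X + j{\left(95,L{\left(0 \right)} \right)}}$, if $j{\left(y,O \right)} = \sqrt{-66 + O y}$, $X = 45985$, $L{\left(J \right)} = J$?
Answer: $\sqrt{45985 + i \sqrt{66}} \approx 214.44 + 0.019 i$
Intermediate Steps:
$\sqrt{X + j{\left(95,L{\left(0 \right)} \right)}} = \sqrt{45985 + \sqrt{-66 + 0 \cdot 95}} = \sqrt{45985 + \sqrt{-66 + 0}} = \sqrt{45985 + \sqrt{-66}} = \sqrt{45985 + i \sqrt{66}}$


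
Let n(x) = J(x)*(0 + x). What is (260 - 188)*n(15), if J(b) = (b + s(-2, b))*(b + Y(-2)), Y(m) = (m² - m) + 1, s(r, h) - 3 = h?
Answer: 784080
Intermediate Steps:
s(r, h) = 3 + h
Y(m) = 1 + m² - m
J(b) = (3 + 2*b)*(7 + b) (J(b) = (b + (3 + b))*(b + (1 + (-2)² - 1*(-2))) = (3 + 2*b)*(b + (1 + 4 + 2)) = (3 + 2*b)*(b + 7) = (3 + 2*b)*(7 + b))
n(x) = x*(21 + 2*x² + 17*x) (n(x) = (21 + 2*x² + 17*x)*(0 + x) = (21 + 2*x² + 17*x)*x = x*(21 + 2*x² + 17*x))
(260 - 188)*n(15) = (260 - 188)*(15*(21 + 2*15² + 17*15)) = 72*(15*(21 + 2*225 + 255)) = 72*(15*(21 + 450 + 255)) = 72*(15*726) = 72*10890 = 784080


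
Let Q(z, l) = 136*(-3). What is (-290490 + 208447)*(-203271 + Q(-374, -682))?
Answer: 16710436197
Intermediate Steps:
Q(z, l) = -408
(-290490 + 208447)*(-203271 + Q(-374, -682)) = (-290490 + 208447)*(-203271 - 408) = -82043*(-203679) = 16710436197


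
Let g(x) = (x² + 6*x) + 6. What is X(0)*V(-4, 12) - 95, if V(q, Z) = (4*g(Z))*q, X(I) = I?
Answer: -95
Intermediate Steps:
g(x) = 6 + x² + 6*x
V(q, Z) = q*(24 + 4*Z² + 24*Z) (V(q, Z) = (4*(6 + Z² + 6*Z))*q = (24 + 4*Z² + 24*Z)*q = q*(24 + 4*Z² + 24*Z))
X(0)*V(-4, 12) - 95 = 0*(4*(-4)*(6 + 12² + 6*12)) - 95 = 0*(4*(-4)*(6 + 144 + 72)) - 95 = 0*(4*(-4)*222) - 95 = 0*(-3552) - 95 = 0 - 95 = -95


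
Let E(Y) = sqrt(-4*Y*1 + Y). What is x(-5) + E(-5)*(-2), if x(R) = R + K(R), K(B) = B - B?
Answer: -5 - 2*sqrt(15) ≈ -12.746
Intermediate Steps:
K(B) = 0
E(Y) = sqrt(3)*sqrt(-Y) (E(Y) = sqrt(-4*Y + Y) = sqrt(-3*Y) = sqrt(3)*sqrt(-Y))
x(R) = R (x(R) = R + 0 = R)
x(-5) + E(-5)*(-2) = -5 + (sqrt(3)*sqrt(-1*(-5)))*(-2) = -5 + (sqrt(3)*sqrt(5))*(-2) = -5 + sqrt(15)*(-2) = -5 - 2*sqrt(15)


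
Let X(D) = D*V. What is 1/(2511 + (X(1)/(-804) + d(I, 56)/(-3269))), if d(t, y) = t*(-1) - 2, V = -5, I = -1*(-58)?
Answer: 2628276/6599665621 ≈ 0.00039824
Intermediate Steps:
I = 58
X(D) = -5*D (X(D) = D*(-5) = -5*D)
d(t, y) = -2 - t (d(t, y) = -t - 2 = -2 - t)
1/(2511 + (X(1)/(-804) + d(I, 56)/(-3269))) = 1/(2511 + (-5*1/(-804) + (-2 - 1*58)/(-3269))) = 1/(2511 + (-5*(-1/804) + (-2 - 58)*(-1/3269))) = 1/(2511 + (5/804 - 60*(-1/3269))) = 1/(2511 + (5/804 + 60/3269)) = 1/(2511 + 64585/2628276) = 1/(6599665621/2628276) = 2628276/6599665621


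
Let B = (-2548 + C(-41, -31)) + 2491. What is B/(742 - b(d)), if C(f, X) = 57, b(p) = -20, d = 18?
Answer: 0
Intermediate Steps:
B = 0 (B = (-2548 + 57) + 2491 = -2491 + 2491 = 0)
B/(742 - b(d)) = 0/(742 - 1*(-20)) = 0/(742 + 20) = 0/762 = 0*(1/762) = 0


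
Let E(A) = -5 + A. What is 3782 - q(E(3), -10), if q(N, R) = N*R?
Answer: 3762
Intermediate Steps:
3782 - q(E(3), -10) = 3782 - (-5 + 3)*(-10) = 3782 - (-2)*(-10) = 3782 - 1*20 = 3782 - 20 = 3762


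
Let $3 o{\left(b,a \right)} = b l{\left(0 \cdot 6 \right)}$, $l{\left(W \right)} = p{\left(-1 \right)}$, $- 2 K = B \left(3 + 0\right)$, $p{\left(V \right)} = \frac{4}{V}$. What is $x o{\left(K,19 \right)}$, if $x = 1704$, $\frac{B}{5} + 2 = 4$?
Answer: $34080$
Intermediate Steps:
$B = 10$ ($B = -10 + 5 \cdot 4 = -10 + 20 = 10$)
$K = -15$ ($K = - \frac{10 \left(3 + 0\right)}{2} = - \frac{10 \cdot 3}{2} = \left(- \frac{1}{2}\right) 30 = -15$)
$l{\left(W \right)} = -4$ ($l{\left(W \right)} = \frac{4}{-1} = 4 \left(-1\right) = -4$)
$o{\left(b,a \right)} = - \frac{4 b}{3}$ ($o{\left(b,a \right)} = \frac{b \left(-4\right)}{3} = \frac{\left(-4\right) b}{3} = - \frac{4 b}{3}$)
$x o{\left(K,19 \right)} = 1704 \left(\left(- \frac{4}{3}\right) \left(-15\right)\right) = 1704 \cdot 20 = 34080$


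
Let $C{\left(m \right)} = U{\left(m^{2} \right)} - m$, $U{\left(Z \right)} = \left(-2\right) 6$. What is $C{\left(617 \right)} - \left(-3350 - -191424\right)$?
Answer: $-188703$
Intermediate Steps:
$U{\left(Z \right)} = -12$
$C{\left(m \right)} = -12 - m$
$C{\left(617 \right)} - \left(-3350 - -191424\right) = \left(-12 - 617\right) - \left(-3350 - -191424\right) = \left(-12 - 617\right) - \left(-3350 + 191424\right) = -629 - 188074 = -188703$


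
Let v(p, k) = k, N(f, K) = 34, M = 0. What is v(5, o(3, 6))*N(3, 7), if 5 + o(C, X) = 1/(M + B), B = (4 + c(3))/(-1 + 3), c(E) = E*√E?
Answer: -2142/11 + 204*√3/11 ≈ -162.61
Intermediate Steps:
c(E) = E^(3/2)
B = 2 + 3*√3/2 (B = (4 + 3^(3/2))/(-1 + 3) = (4 + 3*√3)/2 = (4 + 3*√3)*(½) = 2 + 3*√3/2 ≈ 4.5981)
o(C, X) = -5 + 1/(2 + 3*√3/2) (o(C, X) = -5 + 1/(0 + (2 + 3*√3/2)) = -5 + 1/(2 + 3*√3/2))
v(5, o(3, 6))*N(3, 7) = (-63/11 + 6*√3/11)*34 = -2142/11 + 204*√3/11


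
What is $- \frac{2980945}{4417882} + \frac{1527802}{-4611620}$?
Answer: $- \frac{2562079317033}{2546699123605} \approx -1.006$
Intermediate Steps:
$- \frac{2980945}{4417882} + \frac{1527802}{-4611620} = \left(-2980945\right) \frac{1}{4417882} + 1527802 \left(- \frac{1}{4611620}\right) = - \frac{2980945}{4417882} - \frac{763901}{2305810} = - \frac{2562079317033}{2546699123605}$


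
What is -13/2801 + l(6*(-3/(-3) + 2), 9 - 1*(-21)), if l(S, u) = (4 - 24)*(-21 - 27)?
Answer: 2688947/2801 ≈ 960.00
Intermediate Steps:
l(S, u) = 960 (l(S, u) = -20*(-48) = 960)
-13/2801 + l(6*(-3/(-3) + 2), 9 - 1*(-21)) = -13/2801 + 960 = 2688947/2801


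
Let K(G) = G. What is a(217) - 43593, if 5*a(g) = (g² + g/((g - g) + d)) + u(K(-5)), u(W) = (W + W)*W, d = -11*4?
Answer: -7516561/220 ≈ -34166.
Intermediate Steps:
d = -44
u(W) = 2*W² (u(W) = (2*W)*W = 2*W²)
a(g) = 10 - g/220 + g²/5 (a(g) = ((g² + g/((g - g) - 44)) + 2*(-5)²)/5 = ((g² + g/(0 - 44)) + 2*25)/5 = ((g² + g/(-44)) + 50)/5 = ((g² - g/44) + 50)/5 = (50 + g² - g/44)/5 = 10 - g/220 + g²/5)
a(217) - 43593 = (10 - 1/220*217 + (⅕)*217²) - 43593 = (10 - 217/220 + (⅕)*47089) - 43593 = (10 - 217/220 + 47089/5) - 43593 = 2073899/220 - 43593 = -7516561/220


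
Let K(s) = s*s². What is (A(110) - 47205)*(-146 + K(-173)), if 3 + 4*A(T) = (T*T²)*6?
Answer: -40372714292751/4 ≈ -1.0093e+13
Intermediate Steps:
A(T) = -¾ + 3*T³/2 (A(T) = -¾ + ((T*T²)*6)/4 = -¾ + (T³*6)/4 = -¾ + (6*T³)/4 = -¾ + 3*T³/2)
K(s) = s³
(A(110) - 47205)*(-146 + K(-173)) = ((-¾ + (3/2)*110³) - 47205)*(-146 + (-173)³) = ((-¾ + (3/2)*1331000) - 47205)*(-146 - 5177717) = ((-¾ + 1996500) - 47205)*(-5177863) = (7985997/4 - 47205)*(-5177863) = (7797177/4)*(-5177863) = -40372714292751/4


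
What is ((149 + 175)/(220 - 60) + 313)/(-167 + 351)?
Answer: 12601/7360 ≈ 1.7121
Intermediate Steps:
((149 + 175)/(220 - 60) + 313)/(-167 + 351) = (324/160 + 313)/184 = (324*(1/160) + 313)*(1/184) = (81/40 + 313)*(1/184) = (12601/40)*(1/184) = 12601/7360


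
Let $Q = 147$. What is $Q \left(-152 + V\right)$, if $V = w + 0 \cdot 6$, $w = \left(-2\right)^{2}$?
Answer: $-21756$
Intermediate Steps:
$w = 4$
$V = 4$ ($V = 4 + 0 \cdot 6 = 4 + 0 = 4$)
$Q \left(-152 + V\right) = 147 \left(-152 + 4\right) = 147 \left(-148\right) = -21756$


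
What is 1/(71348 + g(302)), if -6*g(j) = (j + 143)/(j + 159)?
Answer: 2766/197348123 ≈ 1.4016e-5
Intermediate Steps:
g(j) = -(143 + j)/(6*(159 + j)) (g(j) = -(j + 143)/(6*(j + 159)) = -(143 + j)/(6*(159 + j)))
1/(71348 + g(302)) = 1/(71348 + (-143 - 1*302)/(6*(159 + 302))) = 1/(71348 + (⅙)*(-143 - 302)/461) = 1/(71348 + (⅙)*(1/461)*(-445)) = 1/(71348 - 445/2766) = 1/(197348123/2766) = 2766/197348123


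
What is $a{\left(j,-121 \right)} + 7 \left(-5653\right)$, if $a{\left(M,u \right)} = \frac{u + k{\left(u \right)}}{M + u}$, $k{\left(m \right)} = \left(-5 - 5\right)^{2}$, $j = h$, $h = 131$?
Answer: $- \frac{395731}{10} \approx -39573.0$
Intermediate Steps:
$j = 131$
$k{\left(m \right)} = 100$ ($k{\left(m \right)} = \left(-10\right)^{2} = 100$)
$a{\left(M,u \right)} = \frac{100 + u}{M + u}$ ($a{\left(M,u \right)} = \frac{u + 100}{M + u} = \frac{100 + u}{M + u}$)
$a{\left(j,-121 \right)} + 7 \left(-5653\right) = \frac{100 - 121}{131 - 121} + 7 \left(-5653\right) = \frac{1}{10} \left(-21\right) - 39571 = - \frac{21}{10} - 39571 = - \frac{395731}{10}$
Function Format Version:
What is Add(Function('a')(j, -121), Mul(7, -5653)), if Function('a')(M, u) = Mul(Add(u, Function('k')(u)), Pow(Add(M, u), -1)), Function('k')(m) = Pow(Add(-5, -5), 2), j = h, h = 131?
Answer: Rational(-395731, 10) ≈ -39573.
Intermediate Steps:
j = 131
Function('k')(m) = 100 (Function('k')(m) = Pow(-10, 2) = 100)
Function('a')(M, u) = Mul(Pow(Add(M, u), -1), Add(100, u)) (Function('a')(M, u) = Mul(Add(u, 100), Pow(Add(M, u), -1)) = Mul(Add(100, u), Pow(Add(M, u), -1)) = Mul(Pow(Add(M, u), -1), Add(100, u)))
Add(Function('a')(j, -121), Mul(7, -5653)) = Add(Mul(Pow(Add(131, -121), -1), Add(100, -121)), Mul(7, -5653)) = Add(Mul(Pow(10, -1), -21), -39571) = Add(Mul(Rational(1, 10), -21), -39571) = Add(Rational(-21, 10), -39571) = Rational(-395731, 10)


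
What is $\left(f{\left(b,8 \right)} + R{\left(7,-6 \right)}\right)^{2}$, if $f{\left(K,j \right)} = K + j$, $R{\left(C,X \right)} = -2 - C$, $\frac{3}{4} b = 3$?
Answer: $9$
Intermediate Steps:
$b = 4$ ($b = \frac{4}{3} \cdot 3 = 4$)
$\left(f{\left(b,8 \right)} + R{\left(7,-6 \right)}\right)^{2} = \left(\left(4 + 8\right) - 9\right)^{2} = \left(12 - 9\right)^{2} = 3^{2} = 9$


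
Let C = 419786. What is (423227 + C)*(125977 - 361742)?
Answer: -198752959945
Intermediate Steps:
(423227 + C)*(125977 - 361742) = (423227 + 419786)*(125977 - 361742) = 843013*(-235765) = -198752959945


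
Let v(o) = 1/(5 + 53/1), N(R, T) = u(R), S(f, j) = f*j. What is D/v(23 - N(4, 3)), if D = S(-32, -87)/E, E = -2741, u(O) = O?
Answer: -161472/2741 ≈ -58.910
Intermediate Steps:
N(R, T) = R
v(o) = 1/58 (v(o) = 1/(5 + 53*1) = 1/(5 + 53) = 1/58)
D = -2784/2741 (D = -32*(-87)/(-2741) = 2784*(-1/2741) = -2784/2741 ≈ -1.0157)
D/v(23 - N(4, 3)) = -2784/(2741*1/58) = -2784/2741*58 = -161472/2741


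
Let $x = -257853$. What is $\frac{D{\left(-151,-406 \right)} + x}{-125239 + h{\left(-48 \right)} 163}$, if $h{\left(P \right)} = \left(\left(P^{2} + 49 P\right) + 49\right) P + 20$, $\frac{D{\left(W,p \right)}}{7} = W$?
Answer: $\frac{258910}{129803} \approx 1.9946$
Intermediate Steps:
$D{\left(W,p \right)} = 7 W$
$h{\left(P \right)} = 20 + P \left(49 + P^{2} + 49 P\right)$ ($h{\left(P \right)} = \left(49 + P^{2} + 49 P\right) P + 20 = P \left(49 + P^{2} + 49 P\right) + 20 = 20 + P \left(49 + P^{2} + 49 P\right)$)
$\frac{D{\left(-151,-406 \right)} + x}{-125239 + h{\left(-48 \right)} 163} = \frac{7 \left(-151\right) - 257853}{-125239 + \left(20 + \left(-48\right)^{3} + 49 \left(-48\right) + 49 \left(-48\right)^{2}\right) 163} = \frac{-1057 - 257853}{-125239 + \left(20 - 110592 - 2352 + 49 \cdot 2304\right) 163} = - \frac{258910}{-125239 + \left(20 - 110592 - 2352 + 112896\right) 163} = - \frac{258910}{-125239 - 4564} = - \frac{258910}{-129803} = \left(-258910\right) \left(- \frac{1}{129803}\right) = \frac{258910}{129803}$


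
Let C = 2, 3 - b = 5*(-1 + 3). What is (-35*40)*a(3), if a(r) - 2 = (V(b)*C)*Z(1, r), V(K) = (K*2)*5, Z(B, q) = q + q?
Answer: 1173200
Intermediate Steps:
Z(B, q) = 2*q
b = -7 (b = 3 - 5*(-1 + 3) = 3 - 5*2 = 3 - 1*10 = 3 - 10 = -7)
V(K) = 10*K (V(K) = (2*K)*5 = 10*K)
a(r) = 2 - 280*r (a(r) = 2 + ((10*(-7))*2)*(2*r) = 2 + (-70*2)*(2*r) = 2 - 280*r)
(-35*40)*a(3) = (-35*40)*(2 - 280*3) = -1400*(2 - 840) = -1400*(-838) = 1173200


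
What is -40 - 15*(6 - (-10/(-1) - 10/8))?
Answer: 5/4 ≈ 1.2500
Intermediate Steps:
-40 - 15*(6 - (-10/(-1) - 10/8)) = -40 - 15*(6 - (-10*(-1) - 10*⅛)) = -40 - 15*(6 - (10 - 5/4)) = -40 - 15*(6 - 1*35/4) = -40 - 15*(6 - 35/4) = -40 - 15*(-11/4) = -40 + 165/4 = 5/4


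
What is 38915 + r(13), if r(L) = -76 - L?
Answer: 38826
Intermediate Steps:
38915 + r(13) = 38915 + (-76 - 1*13) = 38915 + (-76 - 13) = 38915 - 89 = 38826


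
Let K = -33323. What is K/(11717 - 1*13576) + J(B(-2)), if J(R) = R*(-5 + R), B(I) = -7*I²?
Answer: 1751039/1859 ≈ 941.92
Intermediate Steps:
K/(11717 - 1*13576) + J(B(-2)) = -33323/(11717 - 1*13576) + (-7*(-2)²)*(-5 - 7*(-2)²) = -33323/(11717 - 13576) + (-7*4)*(-5 - 7*4) = -33323/(-1859) - 28*(-5 - 28) = -33323*(-1/1859) - 28*(-33) = 33323/1859 + 924 = 1751039/1859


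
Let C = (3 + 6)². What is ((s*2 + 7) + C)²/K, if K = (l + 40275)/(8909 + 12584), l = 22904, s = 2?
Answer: 181916752/63179 ≈ 2879.4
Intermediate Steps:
C = 81 (C = 9² = 81)
K = 63179/21493 (K = (22904 + 40275)/(8909 + 12584) = 63179/21493 ≈ 2.9395)
((s*2 + 7) + C)²/K = ((2*2 + 7) + 81)²/(63179/21493) = ((4 + 7) + 81)²*(21493/63179) = (11 + 81)²*(21493/63179) = 92²*(21493/63179) = 8464*(21493/63179) = 181916752/63179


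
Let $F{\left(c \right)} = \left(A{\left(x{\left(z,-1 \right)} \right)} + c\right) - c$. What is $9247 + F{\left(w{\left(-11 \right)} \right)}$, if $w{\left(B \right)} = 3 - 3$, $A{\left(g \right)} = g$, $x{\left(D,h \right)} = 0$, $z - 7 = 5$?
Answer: $9247$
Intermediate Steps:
$z = 12$ ($z = 7 + 5 = 12$)
$w{\left(B \right)} = 0$ ($w{\left(B \right)} = 3 - 3 = 0$)
$F{\left(c \right)} = 0$ ($F{\left(c \right)} = \left(0 + c\right) - c = c - c = 0$)
$9247 + F{\left(w{\left(-11 \right)} \right)} = 9247 + 0 = 9247$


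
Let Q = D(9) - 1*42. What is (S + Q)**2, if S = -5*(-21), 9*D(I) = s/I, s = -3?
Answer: 2890000/729 ≈ 3964.3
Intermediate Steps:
D(I) = -1/(3*I) (D(I) = (-3/I)/9 = -1/(3*I))
Q = -1135/27 (Q = -1/3/9 - 1*42 = -1/3*1/9 - 42 = -1/27 - 42 = -1135/27 ≈ -42.037)
S = 105
(S + Q)**2 = (105 - 1135/27)**2 = (1700/27)**2 = 2890000/729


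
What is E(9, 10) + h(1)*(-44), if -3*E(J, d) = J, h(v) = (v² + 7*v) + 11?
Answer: -839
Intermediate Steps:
h(v) = 11 + v² + 7*v
E(J, d) = -J/3
E(9, 10) + h(1)*(-44) = -⅓*9 + (11 + 1² + 7*1)*(-44) = -3 + (11 + 1 + 7)*(-44) = -3 + 19*(-44) = -3 - 836 = -839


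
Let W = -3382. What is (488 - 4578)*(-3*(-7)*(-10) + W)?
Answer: 14691280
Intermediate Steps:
(488 - 4578)*(-3*(-7)*(-10) + W) = (488 - 4578)*(-3*(-7)*(-10) - 3382) = -4090*(21*(-10) - 3382) = -4090*(-210 - 3382) = -4090*(-3592) = 14691280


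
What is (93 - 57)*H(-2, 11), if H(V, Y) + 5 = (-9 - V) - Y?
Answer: -828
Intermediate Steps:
H(V, Y) = -14 - V - Y (H(V, Y) = -5 + ((-9 - V) - Y) = -5 + (-9 - V - Y) = -14 - V - Y)
(93 - 57)*H(-2, 11) = (93 - 57)*(-14 - 1*(-2) - 1*11) = 36*(-14 + 2 - 11) = 36*(-23) = -828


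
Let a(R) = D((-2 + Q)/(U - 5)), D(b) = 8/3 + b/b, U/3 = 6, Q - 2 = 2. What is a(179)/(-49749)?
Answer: -11/149247 ≈ -7.3703e-5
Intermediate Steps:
Q = 4 (Q = 2 + 2 = 4)
U = 18 (U = 3*6 = 18)
D(b) = 11/3 (D(b) = 8*(⅓) + 1 = 8/3 + 1 = 11/3)
a(R) = 11/3
a(179)/(-49749) = (11/3)/(-49749) = (11/3)*(-1/49749) = -11/149247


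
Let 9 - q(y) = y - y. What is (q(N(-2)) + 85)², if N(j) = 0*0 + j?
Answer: 8836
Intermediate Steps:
N(j) = j (N(j) = 0 + j = j)
q(y) = 9 (q(y) = 9 - (y - y) = 9 - 1*0 = 9 + 0 = 9)
(q(N(-2)) + 85)² = (9 + 85)² = 94² = 8836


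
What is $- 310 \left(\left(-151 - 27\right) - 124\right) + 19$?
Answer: $93639$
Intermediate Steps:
$- 310 \left(\left(-151 - 27\right) - 124\right) + 19 = - 310 \left(-178 - 124\right) + 19 = \left(-310\right) \left(-302\right) + 19 = 93620 + 19 = 93639$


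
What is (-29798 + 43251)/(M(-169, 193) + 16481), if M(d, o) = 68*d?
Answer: 13453/4989 ≈ 2.6965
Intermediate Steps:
(-29798 + 43251)/(M(-169, 193) + 16481) = (-29798 + 43251)/(68*(-169) + 16481) = 13453/(-11492 + 16481) = 13453/4989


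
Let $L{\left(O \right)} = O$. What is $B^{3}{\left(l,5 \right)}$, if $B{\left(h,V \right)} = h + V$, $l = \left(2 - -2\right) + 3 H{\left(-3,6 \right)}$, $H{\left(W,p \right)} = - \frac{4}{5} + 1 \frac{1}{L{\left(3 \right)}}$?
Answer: $\frac{54872}{125} \approx 438.98$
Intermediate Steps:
$H{\left(W,p \right)} = - \frac{7}{15}$ ($H{\left(W,p \right)} = - \frac{4}{5} + 1 \cdot \frac{1}{3} = \left(-4\right) \frac{1}{5} + 1 \cdot \frac{1}{3} = - \frac{4}{5} + \frac{1}{3} = - \frac{7}{15}$)
$l = \frac{13}{5}$ ($l = \left(2 - -2\right) + 3 \left(- \frac{7}{15}\right) = \left(2 + 2\right) - \frac{7}{5} = 4 - \frac{7}{5} = \frac{13}{5} \approx 2.6$)
$B{\left(h,V \right)} = V + h$
$B^{3}{\left(l,5 \right)} = \left(5 + \frac{13}{5}\right)^{3} = \left(\frac{38}{5}\right)^{3} = \frac{54872}{125}$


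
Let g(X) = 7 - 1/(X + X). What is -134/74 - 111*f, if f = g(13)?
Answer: -745109/962 ≈ -774.54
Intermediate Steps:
g(X) = 7 - 1/(2*X)
f = 181/26 (f = 7 - 1/2/13 = 7 - 1/2*1/13 = 7 - 1/26 = 181/26 ≈ 6.9615)
-134/74 - 111*f = -134/74 - 111*181/26 = -134*1/74 - 20091/26 = -67/37 - 20091/26 = -745109/962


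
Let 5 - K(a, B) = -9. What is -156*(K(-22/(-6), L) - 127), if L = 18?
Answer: 17628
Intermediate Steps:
K(a, B) = 14 (K(a, B) = 5 - 1*(-9) = 5 + 9 = 14)
-156*(K(-22/(-6), L) - 127) = -156*(14 - 127) = -156*(-113) = 17628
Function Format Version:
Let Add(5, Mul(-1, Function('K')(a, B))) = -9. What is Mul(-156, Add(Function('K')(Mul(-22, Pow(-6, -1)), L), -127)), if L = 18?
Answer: 17628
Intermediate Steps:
Function('K')(a, B) = 14 (Function('K')(a, B) = Add(5, Mul(-1, -9)) = Add(5, 9) = 14)
Mul(-156, Add(Function('K')(Mul(-22, Pow(-6, -1)), L), -127)) = Mul(-156, Add(14, -127)) = Mul(-156, -113) = 17628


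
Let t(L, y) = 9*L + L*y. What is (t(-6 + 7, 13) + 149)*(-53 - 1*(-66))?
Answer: 2223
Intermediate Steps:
(t(-6 + 7, 13) + 149)*(-53 - 1*(-66)) = ((-6 + 7)*(9 + 13) + 149)*(-53 - 1*(-66)) = (1*22 + 149)*(-53 + 66) = (22 + 149)*13 = 171*13 = 2223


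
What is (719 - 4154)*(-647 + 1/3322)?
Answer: 7382958855/3322 ≈ 2.2224e+6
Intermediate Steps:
(719 - 4154)*(-647 + 1/3322) = -3435*(-647 + 1/3322) = -3435*(-2149333/3322) = 7382958855/3322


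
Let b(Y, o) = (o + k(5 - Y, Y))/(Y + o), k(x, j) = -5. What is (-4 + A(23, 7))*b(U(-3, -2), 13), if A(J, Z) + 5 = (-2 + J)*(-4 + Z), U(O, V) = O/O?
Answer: 216/7 ≈ 30.857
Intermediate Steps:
U(O, V) = 1
b(Y, o) = (-5 + o)/(Y + o) (b(Y, o) = (o - 5)/(Y + o) = (-5 + o)/(Y + o))
A(J, Z) = -5 + (-4 + Z)*(-2 + J) (A(J, Z) = -5 + (-2 + J)*(-4 + Z) = -5 + (-4 + Z)*(-2 + J))
(-4 + A(23, 7))*b(U(-3, -2), 13) = (-4 + (3 - 4*23 - 2*7 + 23*7))*((-5 + 13)/(1 + 13)) = (-4 + (3 - 92 - 14 + 161))*(8/14) = (-4 + 58)*((1/14)*8) = 54*(4/7) = 216/7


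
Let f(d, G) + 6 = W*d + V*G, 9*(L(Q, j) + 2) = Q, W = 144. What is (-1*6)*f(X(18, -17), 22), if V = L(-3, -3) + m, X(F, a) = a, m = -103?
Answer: 28628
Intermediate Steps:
L(Q, j) = -2 + Q/9
V = -316/3 (V = (-2 + (1/9)*(-3)) - 103 = (-2 - 1/3) - 103 = -7/3 - 103 = -316/3 ≈ -105.33)
f(d, G) = -6 + 144*d - 316*G/3 (f(d, G) = -6 + (144*d - 316*G/3) = -6 + 144*d - 316*G/3)
(-1*6)*f(X(18, -17), 22) = (-1*6)*(-6 + 144*(-17) - 316/3*22) = -6*(-6 - 2448 - 6952/3) = -6*(-14314/3) = 28628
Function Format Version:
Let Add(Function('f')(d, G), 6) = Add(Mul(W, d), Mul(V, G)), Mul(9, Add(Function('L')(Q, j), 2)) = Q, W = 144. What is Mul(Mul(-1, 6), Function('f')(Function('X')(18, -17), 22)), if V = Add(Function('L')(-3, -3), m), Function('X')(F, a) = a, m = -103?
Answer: 28628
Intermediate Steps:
Function('L')(Q, j) = Add(-2, Mul(Rational(1, 9), Q))
V = Rational(-316, 3) (V = Add(Add(-2, Mul(Rational(1, 9), -3)), -103) = Add(Add(-2, Rational(-1, 3)), -103) = Add(Rational(-7, 3), -103) = Rational(-316, 3) ≈ -105.33)
Function('f')(d, G) = Add(-6, Mul(144, d), Mul(Rational(-316, 3), G)) (Function('f')(d, G) = Add(-6, Add(Mul(144, d), Mul(Rational(-316, 3), G))) = Add(-6, Mul(144, d), Mul(Rational(-316, 3), G)))
Mul(Mul(-1, 6), Function('f')(Function('X')(18, -17), 22)) = Mul(Mul(-1, 6), Add(-6, Mul(144, -17), Mul(Rational(-316, 3), 22))) = Mul(-6, Add(-6, -2448, Rational(-6952, 3))) = Mul(-6, Rational(-14314, 3)) = 28628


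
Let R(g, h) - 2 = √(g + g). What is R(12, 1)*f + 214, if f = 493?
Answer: 1200 + 986*√6 ≈ 3615.2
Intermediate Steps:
R(g, h) = 2 + √2*√g (R(g, h) = 2 + √(g + g) = 2 + √(2*g) = 2 + √2*√g)
R(12, 1)*f + 214 = (2 + √2*√12)*493 + 214 = (2 + √2*(2*√3))*493 + 214 = (2 + 2*√6)*493 + 214 = (986 + 986*√6) + 214 = 1200 + 986*√6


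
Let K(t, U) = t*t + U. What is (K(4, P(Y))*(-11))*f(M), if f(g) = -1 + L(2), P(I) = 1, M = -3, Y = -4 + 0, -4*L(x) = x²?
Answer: 374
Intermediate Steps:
L(x) = -x²/4
Y = -4
f(g) = -2 (f(g) = -1 - ¼*2² = -1 - ¼*4 = -1 - 1 = -2)
K(t, U) = U + t² (K(t, U) = t² + U = U + t²)
(K(4, P(Y))*(-11))*f(M) = ((1 + 4²)*(-11))*(-2) = ((1 + 16)*(-11))*(-2) = (17*(-11))*(-2) = -187*(-2) = 374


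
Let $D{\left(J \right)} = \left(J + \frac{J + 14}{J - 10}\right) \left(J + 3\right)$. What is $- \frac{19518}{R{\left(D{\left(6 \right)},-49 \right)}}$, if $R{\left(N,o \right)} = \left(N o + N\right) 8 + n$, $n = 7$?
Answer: $\frac{19518}{3449} \approx 5.659$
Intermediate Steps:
$D{\left(J \right)} = \left(3 + J\right) \left(J + \frac{14 + J}{-10 + J}\right)$ ($D{\left(J \right)} = \left(J + \frac{14 + J}{-10 + J}\right) \left(3 + J\right) = \left(3 + J\right) \left(J + \frac{14 + J}{-10 + J}\right)$)
$R{\left(N,o \right)} = 7 + 8 N + 8 N o$ ($R{\left(N,o \right)} = \left(N o + N\right) 8 + 7 = \left(N + N o\right) 8 + 7 = \left(8 N + 8 N o\right) + 7 = 7 + 8 N + 8 N o$)
$- \frac{19518}{R{\left(D{\left(6 \right)},-49 \right)}} = - \frac{19518}{7 + 8 \frac{42 + 6^{3} - 78 - 6 \cdot 6^{2}}{-10 + 6} + 8 \frac{42 + 6^{3} - 78 - 6 \cdot 6^{2}}{-10 + 6} \left(-49\right)} = - \frac{19518}{7 + 8 \frac{42 + 216 - 78 - 216}{-4} + 8 \frac{42 + 216 - 78 - 216}{-4} \left(-49\right)} = - \frac{19518}{7 + 8 \left(- \frac{42 + 216 - 78 - 216}{4}\right) + 8 \left(- \frac{42 + 216 - 78 - 216}{4}\right) \left(-49\right)} = - \frac{19518}{7 + 8 \left(\left(- \frac{1}{4}\right) \left(-36\right)\right) + 8 \left(\left(- \frac{1}{4}\right) \left(-36\right)\right) \left(-49\right)} = - \frac{19518}{7 + 8 \cdot 9 + 8 \cdot 9 \left(-49\right)} = - \frac{19518}{7 + 72 - 3528} = - \frac{19518}{-3449} = \left(-19518\right) \left(- \frac{1}{3449}\right) = \frac{19518}{3449}$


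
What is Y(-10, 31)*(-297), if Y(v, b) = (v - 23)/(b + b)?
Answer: 9801/62 ≈ 158.08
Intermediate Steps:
Y(v, b) = (-23 + v)/(2*b) (Y(v, b) = (-23 + v)/((2*b)) = (-23 + v)*(1/(2*b)) = (-23 + v)/(2*b))
Y(-10, 31)*(-297) = ((½)*(-23 - 10)/31)*(-297) = ((½)*(1/31)*(-33))*(-297) = -33/62*(-297) = 9801/62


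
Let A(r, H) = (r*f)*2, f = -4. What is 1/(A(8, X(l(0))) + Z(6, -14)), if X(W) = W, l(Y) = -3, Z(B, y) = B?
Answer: -1/58 ≈ -0.017241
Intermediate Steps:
A(r, H) = -8*r (A(r, H) = (r*(-4))*2 = -4*r*2 = -8*r)
1/(A(8, X(l(0))) + Z(6, -14)) = 1/(-8*8 + 6) = 1/(-64 + 6) = 1/(-58) = -1/58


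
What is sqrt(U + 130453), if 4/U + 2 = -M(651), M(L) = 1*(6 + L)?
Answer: sqrt(56653256657)/659 ≈ 361.18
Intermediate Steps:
M(L) = 6 + L
U = -4/659 (U = 4/(-2 - (6 + 651)) = 4/(-2 - 1*657) = 4/(-2 - 657) = 4/(-659) = 4*(-1/659) = -4/659 ≈ -0.0060698)
sqrt(U + 130453) = sqrt(-4/659 + 130453) = sqrt(85968523/659) = sqrt(56653256657)/659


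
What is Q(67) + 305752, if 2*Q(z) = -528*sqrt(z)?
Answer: 305752 - 264*sqrt(67) ≈ 3.0359e+5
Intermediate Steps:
Q(z) = -264*sqrt(z) (Q(z) = (-528*sqrt(z))/2 = -264*sqrt(z))
Q(67) + 305752 = -264*sqrt(67) + 305752 = 305752 - 264*sqrt(67)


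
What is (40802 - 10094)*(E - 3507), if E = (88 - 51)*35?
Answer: -67926096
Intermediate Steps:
E = 1295 (E = 37*35 = 1295)
(40802 - 10094)*(E - 3507) = (40802 - 10094)*(1295 - 3507) = 30708*(-2212) = -67926096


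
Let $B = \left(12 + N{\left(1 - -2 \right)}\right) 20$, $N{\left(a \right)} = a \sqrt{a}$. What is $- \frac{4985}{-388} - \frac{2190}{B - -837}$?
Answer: $\frac{534806625}{49540228} + \frac{14600 \sqrt{3}}{127681} \approx 10.993$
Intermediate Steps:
$N{\left(a \right)} = a^{\frac{3}{2}}$
$B = 240 + 60 \sqrt{3}$ ($B = \left(12 + \left(1 - -2\right)^{\frac{3}{2}}\right) 20 = \left(12 + \left(1 + 2\right)^{\frac{3}{2}}\right) 20 = \left(12 + 3^{\frac{3}{2}}\right) 20 = \left(12 + 3 \sqrt{3}\right) 20 = 240 + 60 \sqrt{3} \approx 343.92$)
$- \frac{4985}{-388} - \frac{2190}{B - -837} = - \frac{4985}{-388} - \frac{2190}{\left(240 + 60 \sqrt{3}\right) - -837} = \left(-4985\right) \left(- \frac{1}{388}\right) - \frac{2190}{\left(240 + 60 \sqrt{3}\right) + 837} = \frac{4985}{388} - \frac{2190}{1077 + 60 \sqrt{3}}$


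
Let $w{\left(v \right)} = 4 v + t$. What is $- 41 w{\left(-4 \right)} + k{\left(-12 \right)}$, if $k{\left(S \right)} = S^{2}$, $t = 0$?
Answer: $800$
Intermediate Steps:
$w{\left(v \right)} = 4 v$ ($w{\left(v \right)} = 4 v + 0 = 4 v$)
$- 41 w{\left(-4 \right)} + k{\left(-12 \right)} = - 41 \cdot 4 \left(-4\right) + \left(-12\right)^{2} = \left(-41\right) \left(-16\right) + 144 = 656 + 144 = 800$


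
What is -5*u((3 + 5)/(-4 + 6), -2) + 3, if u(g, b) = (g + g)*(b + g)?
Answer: -77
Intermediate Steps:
u(g, b) = 2*g*(b + g) (u(g, b) = (2*g)*(b + g) = 2*g*(b + g))
-5*u((3 + 5)/(-4 + 6), -2) + 3 = -10*(3 + 5)/(-4 + 6)*(-2 + (3 + 5)/(-4 + 6)) + 3 = -10*8/2*(-2 + 8/2) + 3 = -10*8*(1/2)*(-2 + 8*(1/2)) + 3 = -10*4*(-2 + 4) + 3 = -10*4*2 + 3 = -5*16 + 3 = -80 + 3 = -77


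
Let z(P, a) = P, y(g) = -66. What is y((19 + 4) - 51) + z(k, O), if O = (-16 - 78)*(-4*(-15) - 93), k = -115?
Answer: -181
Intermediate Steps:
O = 3102 (O = -94*(60 - 93) = -94*(-33) = 3102)
y((19 + 4) - 51) + z(k, O) = -66 - 115 = -181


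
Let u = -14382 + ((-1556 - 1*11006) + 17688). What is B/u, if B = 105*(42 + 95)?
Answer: -14385/9256 ≈ -1.5541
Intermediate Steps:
B = 14385 (B = 105*137 = 14385)
u = -9256 (u = -14382 + ((-1556 - 11006) + 17688) = -14382 + (-12562 + 17688) = -14382 + 5126 = -9256)
B/u = 14385/(-9256) = 14385*(-1/9256) = -14385/9256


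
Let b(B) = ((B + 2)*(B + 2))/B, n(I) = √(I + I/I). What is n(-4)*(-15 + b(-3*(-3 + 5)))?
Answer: -53*I*√3/3 ≈ -30.6*I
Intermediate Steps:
n(I) = √(1 + I) (n(I) = √(I + 1) = √(1 + I))
b(B) = (2 + B)²/B (b(B) = ((2 + B)*(2 + B))/B = (2 + B)²/B)
n(-4)*(-15 + b(-3*(-3 + 5))) = √(1 - 4)*(-15 + (2 - 3*(-3 + 5))²/((-3*(-3 + 5)))) = √(-3)*(-15 + (2 - 3*2)²/((-3*2))) = (I*√3)*(-15 + (2 - 6)²/(-6)) = (I*√3)*(-15 - ⅙*(-4)²) = (I*√3)*(-15 - ⅙*16) = (I*√3)*(-15 - 8/3) = (I*√3)*(-53/3) = -53*I*√3/3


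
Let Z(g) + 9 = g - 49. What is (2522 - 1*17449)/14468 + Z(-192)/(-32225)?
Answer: -19096223/18649252 ≈ -1.0240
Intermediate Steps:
Z(g) = -58 + g (Z(g) = -9 + (g - 49) = -9 + (-49 + g) = -58 + g)
(2522 - 1*17449)/14468 + Z(-192)/(-32225) = (2522 - 1*17449)/14468 + (-58 - 192)/(-32225) = (2522 - 17449)*(1/14468) - 250*(-1/32225) = -14927*1/14468 + 10/1289 = -14927/14468 + 10/1289 = -19096223/18649252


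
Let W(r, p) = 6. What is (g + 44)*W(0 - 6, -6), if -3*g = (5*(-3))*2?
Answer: 324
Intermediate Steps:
g = 10 (g = -5*(-3)*2/3 = -(-5)*2 = -⅓*(-30) = 10)
(g + 44)*W(0 - 6, -6) = (10 + 44)*6 = 54*6 = 324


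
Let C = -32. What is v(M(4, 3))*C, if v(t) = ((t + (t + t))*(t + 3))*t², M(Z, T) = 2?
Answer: -3840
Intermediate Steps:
v(t) = 3*t³*(3 + t) (v(t) = ((t + 2*t)*(3 + t))*t² = ((3*t)*(3 + t))*t² = (3*t*(3 + t))*t² = 3*t³*(3 + t))
v(M(4, 3))*C = (3*2³*(3 + 2))*(-32) = (3*8*5)*(-32) = 120*(-32) = -3840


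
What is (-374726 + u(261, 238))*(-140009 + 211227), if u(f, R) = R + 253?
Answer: -26652268230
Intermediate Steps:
u(f, R) = 253 + R
(-374726 + u(261, 238))*(-140009 + 211227) = (-374726 + (253 + 238))*(-140009 + 211227) = (-374726 + 491)*71218 = -374235*71218 = -26652268230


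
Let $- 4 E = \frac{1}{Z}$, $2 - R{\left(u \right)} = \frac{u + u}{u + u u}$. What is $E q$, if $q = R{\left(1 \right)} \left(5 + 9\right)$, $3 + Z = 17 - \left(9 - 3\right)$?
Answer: $- \frac{7}{16} \approx -0.4375$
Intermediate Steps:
$R{\left(u \right)} = 2 - \frac{2 u}{u + u^{2}}$ ($R{\left(u \right)} = 2 - \frac{u + u}{u + u u} = 2 - \frac{2 u}{u + u^{2}}$)
$Z = 8$ ($Z = -3 + \left(17 - \left(9 - 3\right)\right) = -3 + \left(17 - 6\right) = -3 + 11 = 8$)
$E = - \frac{1}{32}$ ($E = - \frac{1}{4 \cdot 8} = \left(- \frac{1}{4}\right) \frac{1}{8} = - \frac{1}{32} \approx -0.03125$)
$q = 14$ ($q = 2 \cdot 1 \frac{1}{1 + 1} \left(5 + 9\right) = 2 \cdot 1 \cdot \frac{1}{2} \cdot 14 = 1 \cdot 14 = 14$)
$E q = \left(- \frac{1}{32}\right) 14 = - \frac{7}{16}$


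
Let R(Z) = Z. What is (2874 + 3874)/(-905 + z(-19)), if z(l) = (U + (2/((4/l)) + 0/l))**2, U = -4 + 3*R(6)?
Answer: -26992/3539 ≈ -7.6270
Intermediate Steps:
U = 14 (U = -4 + 3*6 = -4 + 18 = 14)
z(l) = (14 + l/2)**2 (z(l) = (14 + (2/((4/l)) + 0/l))**2 = (14 + (2*(l/4) + 0))**2 = (14 + (l/2 + 0))**2 = (14 + l/2)**2)
(2874 + 3874)/(-905 + z(-19)) = (2874 + 3874)/(-905 + (28 - 19)**2/4) = 6748/(-905 + (1/4)*9**2) = 6748/(-905 + (1/4)*81) = 6748/(-905 + 81/4) = 6748/(-3539/4) = 6748*(-4/3539) = -26992/3539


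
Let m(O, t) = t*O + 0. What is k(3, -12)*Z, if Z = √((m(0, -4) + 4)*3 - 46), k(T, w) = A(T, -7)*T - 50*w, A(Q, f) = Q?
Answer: 609*I*√34 ≈ 3551.1*I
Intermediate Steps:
m(O, t) = O*t (m(O, t) = O*t + 0 = O*t)
k(T, w) = T² - 50*w (k(T, w) = T*T - 50*w = T² - 50*w)
Z = I*√34 (Z = √((0*(-4) + 4)*3 - 46) = √((0 + 4)*3 - 46) = √(4*3 - 46) = √(12 - 46) = √(-34) = I*√34 ≈ 5.8309*I)
k(3, -12)*Z = (3² - 50*(-12))*(I*√34) = (9 + 600)*(I*√34) = 609*(I*√34) = 609*I*√34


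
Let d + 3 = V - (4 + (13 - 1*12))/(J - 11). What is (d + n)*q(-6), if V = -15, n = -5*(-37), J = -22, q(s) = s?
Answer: -11032/11 ≈ -1002.9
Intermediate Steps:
n = 185
d = -589/33 (d = -3 + (-15 - (4 + (13 - 1*12))/(-22 - 11)) = -3 + (-15 - (4 + (13 - 12))/(-33)) = -3 + (-15 - (4 + 1)*(-1)/33) = -3 + (-15 - 5*(-1)/33) = -3 + (-15 - 1*(-5/33)) = -3 + (-15 + 5/33) = -3 - 490/33 = -589/33 ≈ -17.848)
(d + n)*q(-6) = (-589/33 + 185)*(-6) = (5516/33)*(-6) = -11032/11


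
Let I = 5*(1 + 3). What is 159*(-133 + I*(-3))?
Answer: -30687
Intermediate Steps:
I = 20 (I = 5*4 = 20)
159*(-133 + I*(-3)) = 159*(-133 + 20*(-3)) = 159*(-133 - 60) = 159*(-193) = -30687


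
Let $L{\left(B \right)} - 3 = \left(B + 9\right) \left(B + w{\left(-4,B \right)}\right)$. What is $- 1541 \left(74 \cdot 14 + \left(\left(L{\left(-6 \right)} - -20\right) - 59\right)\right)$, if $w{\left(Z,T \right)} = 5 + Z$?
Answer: $-1517885$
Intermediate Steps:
$L{\left(B \right)} = 3 + \left(1 + B\right) \left(9 + B\right)$ ($L{\left(B \right)} = 3 + \left(B + 9\right) \left(B + \left(5 - 4\right)\right) = 3 + \left(9 + B\right) \left(B + 1\right) = 3 + \left(9 + B\right) \left(1 + B\right) = 3 + \left(1 + B\right) \left(9 + B\right)$)
$- 1541 \left(74 \cdot 14 + \left(\left(L{\left(-6 \right)} - -20\right) - 59\right)\right) = - 1541 \left(74 \cdot 14 + \left(\left(\left(12 + \left(-6\right)^{2} + 10 \left(-6\right)\right) - -20\right) - 59\right)\right) = - 1541 \left(1036 + \left(\left(\left(12 + 36 - 60\right) + 20\right) - 59\right)\right) = - 1541 \left(1036 + \left(\left(-12 + 20\right) - 59\right)\right) = - 1541 \left(1036 + \left(8 - 59\right)\right) = - 1541 \left(1036 - 51\right) = \left(-1541\right) 985 = -1517885$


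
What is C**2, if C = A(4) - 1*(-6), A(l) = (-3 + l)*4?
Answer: 100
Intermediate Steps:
A(l) = -12 + 4*l
C = 10 (C = (-12 + 4*4) - 1*(-6) = (-12 + 16) + 6 = 4 + 6 = 10)
C**2 = 10**2 = 100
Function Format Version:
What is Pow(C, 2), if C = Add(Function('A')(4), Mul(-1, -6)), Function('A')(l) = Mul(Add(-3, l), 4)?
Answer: 100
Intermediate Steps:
Function('A')(l) = Add(-12, Mul(4, l))
C = 10 (C = Add(Add(-12, Mul(4, 4)), Mul(-1, -6)) = Add(Add(-12, 16), 6) = Add(4, 6) = 10)
Pow(C, 2) = Pow(10, 2) = 100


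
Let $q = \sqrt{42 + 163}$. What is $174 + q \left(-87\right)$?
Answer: $174 - 87 \sqrt{205} \approx -1071.7$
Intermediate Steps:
$q = \sqrt{205} \approx 14.318$
$174 + q \left(-87\right) = 174 + \sqrt{205} \left(-87\right) = 174 - 87 \sqrt{205}$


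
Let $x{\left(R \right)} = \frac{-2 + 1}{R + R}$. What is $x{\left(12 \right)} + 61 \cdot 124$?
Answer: $\frac{181535}{24} \approx 7564.0$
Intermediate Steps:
$x{\left(R \right)} = - \frac{1}{2 R}$
$x{\left(12 \right)} + 61 \cdot 124 = - \frac{1}{2 \cdot 12} + 61 \cdot 124 = \left(- \frac{1}{2}\right) \frac{1}{12} + 7564 = - \frac{1}{24} + 7564 = \frac{181535}{24}$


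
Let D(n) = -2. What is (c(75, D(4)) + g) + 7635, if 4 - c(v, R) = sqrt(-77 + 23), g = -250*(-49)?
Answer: 19889 - 3*I*sqrt(6) ≈ 19889.0 - 7.3485*I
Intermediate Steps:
g = 12250
c(v, R) = 4 - 3*I*sqrt(6) (c(v, R) = 4 - sqrt(-77 + 23) = 4 - sqrt(-54) = 4 - 3*I*sqrt(6))
(c(75, D(4)) + g) + 7635 = ((4 - 3*I*sqrt(6)) + 12250) + 7635 = (12254 - 3*I*sqrt(6)) + 7635 = 19889 - 3*I*sqrt(6)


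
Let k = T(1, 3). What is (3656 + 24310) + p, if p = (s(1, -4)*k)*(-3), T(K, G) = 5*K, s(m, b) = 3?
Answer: 27921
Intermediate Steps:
k = 5 (k = 5*1 = 5)
p = -45 (p = (3*5)*(-3) = 15*(-3) = -45)
(3656 + 24310) + p = (3656 + 24310) - 45 = 27966 - 45 = 27921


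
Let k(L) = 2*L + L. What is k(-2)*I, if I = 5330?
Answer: -31980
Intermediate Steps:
k(L) = 3*L
k(-2)*I = (3*(-2))*5330 = -6*5330 = -31980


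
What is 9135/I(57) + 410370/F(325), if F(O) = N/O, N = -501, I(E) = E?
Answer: -844169735/3173 ≈ -2.6605e+5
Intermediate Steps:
F(O) = -501/O
9135/I(57) + 410370/F(325) = 9135/57 + 410370/((-501/325)) = 9135*(1/57) + 410370/((-501*1/325)) = 3045/19 + 410370/(-501/325) = 3045/19 + 410370*(-325/501) = 3045/19 - 44456750/167 = -844169735/3173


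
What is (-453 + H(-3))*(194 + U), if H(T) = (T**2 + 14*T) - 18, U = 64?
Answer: -130032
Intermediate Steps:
H(T) = -18 + T**2 + 14*T
(-453 + H(-3))*(194 + U) = (-453 + (-18 + (-3)**2 + 14*(-3)))*(194 + 64) = (-453 + (-18 + 9 - 42))*258 = (-453 - 51)*258 = -504*258 = -130032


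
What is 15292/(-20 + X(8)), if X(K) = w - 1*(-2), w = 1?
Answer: -15292/17 ≈ -899.53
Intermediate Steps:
X(K) = 3 (X(K) = 1 - 1*(-2) = 1 + 2 = 3)
15292/(-20 + X(8)) = 15292/(-20 + 3) = 15292/(-17) = -1/17*15292 = -15292/17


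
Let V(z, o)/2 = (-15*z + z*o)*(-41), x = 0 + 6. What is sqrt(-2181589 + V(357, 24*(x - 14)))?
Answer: sqrt(3878129) ≈ 1969.3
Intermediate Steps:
x = 6
V(z, o) = 1230*z - 82*o*z (V(z, o) = 2*((-15*z + z*o)*(-41)) = 2*((-15*z + o*z)*(-41)) = 2*(615*z - 41*o*z) = 1230*z - 82*o*z)
sqrt(-2181589 + V(357, 24*(x - 14))) = sqrt(-2181589 + 82*357*(15 - 24*(6 - 14))) = sqrt(-2181589 + 82*357*(15 - 24*(-8))) = sqrt(-2181589 + 82*357*(15 - 1*(-192))) = sqrt(-2181589 + 82*357*(15 + 192)) = sqrt(-2181589 + 82*357*207) = sqrt(-2181589 + 6059718) = sqrt(3878129)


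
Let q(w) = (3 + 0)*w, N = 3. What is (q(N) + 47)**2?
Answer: 3136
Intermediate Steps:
q(w) = 3*w
(q(N) + 47)**2 = (3*3 + 47)**2 = (9 + 47)**2 = 56**2 = 3136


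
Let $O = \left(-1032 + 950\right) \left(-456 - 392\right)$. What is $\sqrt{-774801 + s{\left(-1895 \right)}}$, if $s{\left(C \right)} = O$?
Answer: $i \sqrt{705265} \approx 839.8 i$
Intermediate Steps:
$O = 69536$ ($O = \left(-82\right) \left(-848\right) = 69536$)
$s{\left(C \right)} = 69536$
$\sqrt{-774801 + s{\left(-1895 \right)}} = \sqrt{-774801 + 69536} = \sqrt{-705265} = i \sqrt{705265}$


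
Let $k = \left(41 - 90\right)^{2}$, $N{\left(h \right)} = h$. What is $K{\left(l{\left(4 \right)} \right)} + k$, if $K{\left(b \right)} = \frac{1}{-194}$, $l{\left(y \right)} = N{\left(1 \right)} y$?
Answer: $\frac{465793}{194} \approx 2401.0$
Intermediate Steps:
$l{\left(y \right)} = y$ ($l{\left(y \right)} = 1 y = y$)
$k = 2401$ ($k = \left(-49\right)^{2} = 2401$)
$K{\left(b \right)} = - \frac{1}{194}$
$K{\left(l{\left(4 \right)} \right)} + k = - \frac{1}{194} + 2401 = \frac{465793}{194}$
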